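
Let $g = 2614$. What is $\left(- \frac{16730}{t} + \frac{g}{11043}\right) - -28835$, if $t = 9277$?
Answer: $\frac{2953867344373}{102445911} \approx 28833.0$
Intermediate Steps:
$\left(- \frac{16730}{t} + \frac{g}{11043}\right) - -28835 = \left(- \frac{16730}{9277} + \frac{2614}{11043}\right) - -28835 = \left(\left(-16730\right) \frac{1}{9277} + 2614 \cdot \frac{1}{11043}\right) + 28835 = \left(- \frac{16730}{9277} + \frac{2614}{11043}\right) + 28835 = - \frac{160499312}{102445911} + 28835 = \frac{2953867344373}{102445911}$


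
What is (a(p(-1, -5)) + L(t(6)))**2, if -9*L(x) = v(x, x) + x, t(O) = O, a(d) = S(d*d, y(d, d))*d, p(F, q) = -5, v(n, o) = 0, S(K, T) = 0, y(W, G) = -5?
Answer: 4/9 ≈ 0.44444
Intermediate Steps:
a(d) = 0 (a(d) = 0*d = 0)
L(x) = -x/9 (L(x) = -(0 + x)/9 = -x/9)
(a(p(-1, -5)) + L(t(6)))**2 = (0 - 1/9*6)**2 = (0 - 2/3)**2 = (-2/3)**2 = 4/9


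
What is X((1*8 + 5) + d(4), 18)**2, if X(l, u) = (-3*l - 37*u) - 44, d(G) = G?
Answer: 579121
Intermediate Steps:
X(l, u) = -44 - 37*u - 3*l (X(l, u) = (-37*u - 3*l) - 44 = -44 - 37*u - 3*l)
X((1*8 + 5) + d(4), 18)**2 = (-44 - 37*18 - 3*((1*8 + 5) + 4))**2 = (-44 - 666 - 3*((8 + 5) + 4))**2 = (-44 - 666 - 3*(13 + 4))**2 = (-44 - 666 - 3*17)**2 = (-44 - 666 - 51)**2 = (-761)**2 = 579121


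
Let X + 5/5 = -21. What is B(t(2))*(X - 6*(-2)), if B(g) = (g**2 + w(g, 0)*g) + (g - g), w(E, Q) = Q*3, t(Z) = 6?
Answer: -360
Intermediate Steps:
X = -22 (X = -1 - 21 = -22)
w(E, Q) = 3*Q
B(g) = g**2 (B(g) = (g**2 + (3*0)*g) + (g - g) = (g**2 + 0*g) + 0 = (g**2 + 0) + 0 = g**2 + 0 = g**2)
B(t(2))*(X - 6*(-2)) = 6**2*(-22 - 6*(-2)) = 36*(-22 + 12) = 36*(-10) = -360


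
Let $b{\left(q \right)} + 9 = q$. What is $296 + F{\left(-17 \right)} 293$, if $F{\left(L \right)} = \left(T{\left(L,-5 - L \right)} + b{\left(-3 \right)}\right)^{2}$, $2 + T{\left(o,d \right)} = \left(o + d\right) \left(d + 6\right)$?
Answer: $3169384$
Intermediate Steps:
$b{\left(q \right)} = -9 + q$
$T{\left(o,d \right)} = -2 + \left(6 + d\right) \left(d + o\right)$ ($T{\left(o,d \right)} = -2 + \left(o + d\right) \left(d + 6\right) = -2 + \left(d + o\right) \left(6 + d\right) = -2 + \left(6 + d\right) \left(d + o\right)$)
$F{\left(L \right)} = \left(-44 + \left(-5 - L\right)^{2} + L \left(-5 - L\right)\right)^{2}$ ($F{\left(L \right)} = \left(\left(-2 + \left(-5 - L\right)^{2} + 6 \left(-5 - L\right) + 6 L + \left(-5 - L\right) L\right) - 12\right)^{2} = \left(\left(-2 + \left(-5 - L\right)^{2} - \left(30 + 6 L\right) + 6 L + L \left(-5 - L\right)\right) - 12\right)^{2} = \left(\left(-32 + \left(-5 - L\right)^{2} + L \left(-5 - L\right)\right) - 12\right)^{2} = \left(-44 + \left(-5 - L\right)^{2} + L \left(-5 - L\right)\right)^{2}$)
$296 + F{\left(-17 \right)} 293 = 296 + \left(361 - -3230 + 25 \left(-17\right)^{2}\right) 293 = 296 + \left(361 + 3230 + 25 \cdot 289\right) 293 = 296 + \left(361 + 3230 + 7225\right) 293 = 296 + 10816 \cdot 293 = 296 + 3169088 = 3169384$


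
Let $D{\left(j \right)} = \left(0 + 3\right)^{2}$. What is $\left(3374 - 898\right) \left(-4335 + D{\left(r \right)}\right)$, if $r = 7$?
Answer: $-10711176$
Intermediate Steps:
$D{\left(j \right)} = 9$ ($D{\left(j \right)} = 3^{2} = 9$)
$\left(3374 - 898\right) \left(-4335 + D{\left(r \right)}\right) = \left(3374 - 898\right) \left(-4335 + 9\right) = 2476 \left(-4326\right) = -10711176$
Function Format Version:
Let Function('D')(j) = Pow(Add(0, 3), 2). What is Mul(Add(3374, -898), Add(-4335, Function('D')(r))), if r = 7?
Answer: -10711176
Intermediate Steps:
Function('D')(j) = 9 (Function('D')(j) = Pow(3, 2) = 9)
Mul(Add(3374, -898), Add(-4335, Function('D')(r))) = Mul(Add(3374, -898), Add(-4335, 9)) = Mul(2476, -4326) = -10711176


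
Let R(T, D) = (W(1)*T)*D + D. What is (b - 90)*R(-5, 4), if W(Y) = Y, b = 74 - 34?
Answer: 800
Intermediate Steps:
b = 40
R(T, D) = D + D*T (R(T, D) = (1*T)*D + D = T*D + D = D*T + D = D + D*T)
(b - 90)*R(-5, 4) = (40 - 90)*(4*(1 - 5)) = -200*(-4) = -50*(-16) = 800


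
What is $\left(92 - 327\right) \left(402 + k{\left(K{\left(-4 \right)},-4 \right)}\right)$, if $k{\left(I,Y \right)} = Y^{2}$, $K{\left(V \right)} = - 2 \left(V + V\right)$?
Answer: $-98230$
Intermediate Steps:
$K{\left(V \right)} = - 4 V$ ($K{\left(V \right)} = - 2 \cdot 2 V = - 4 V$)
$\left(92 - 327\right) \left(402 + k{\left(K{\left(-4 \right)},-4 \right)}\right) = \left(92 - 327\right) \left(402 + \left(-4\right)^{2}\right) = - 235 \left(402 + 16\right) = \left(-235\right) 418 = -98230$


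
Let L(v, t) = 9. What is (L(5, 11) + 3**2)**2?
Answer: 324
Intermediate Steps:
(L(5, 11) + 3**2)**2 = (9 + 3**2)**2 = (9 + 9)**2 = 18**2 = 324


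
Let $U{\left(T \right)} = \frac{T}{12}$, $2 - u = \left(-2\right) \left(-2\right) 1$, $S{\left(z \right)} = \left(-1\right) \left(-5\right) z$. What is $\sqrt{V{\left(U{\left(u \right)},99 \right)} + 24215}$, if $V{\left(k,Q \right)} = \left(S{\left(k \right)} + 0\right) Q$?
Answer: $\frac{7 \sqrt{1970}}{2} \approx 155.35$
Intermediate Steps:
$S{\left(z \right)} = 5 z$
$u = -2$ ($u = 2 - \left(-2\right) \left(-2\right) 1 = 2 - 4 \cdot 1 = 2 - 4 = -2$)
$U{\left(T \right)} = \frac{T}{12}$ ($U{\left(T \right)} = T \frac{1}{12} = \frac{T}{12}$)
$V{\left(k,Q \right)} = 5 Q k$ ($V{\left(k,Q \right)} = \left(5 k + 0\right) Q = 5 k Q = 5 Q k$)
$\sqrt{V{\left(U{\left(u \right)},99 \right)} + 24215} = \sqrt{5 \cdot 99 \cdot \frac{1}{12} \left(-2\right) + 24215} = \sqrt{5 \cdot 99 \left(- \frac{1}{6}\right) + 24215} = \sqrt{- \frac{165}{2} + 24215} = \sqrt{\frac{48265}{2}} = \frac{7 \sqrt{1970}}{2}$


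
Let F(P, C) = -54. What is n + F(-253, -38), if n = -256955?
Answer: -257009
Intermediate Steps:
n + F(-253, -38) = -256955 - 54 = -257009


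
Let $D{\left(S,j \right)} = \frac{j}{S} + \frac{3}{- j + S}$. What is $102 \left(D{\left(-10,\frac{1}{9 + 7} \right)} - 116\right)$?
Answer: $- \frac{152796051}{12880} \approx -11863.0$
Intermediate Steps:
$D{\left(S,j \right)} = \frac{3}{S - j} + \frac{j}{S}$ ($D{\left(S,j \right)} = \frac{j}{S} + \frac{3}{S - j} = \frac{3}{S - j} + \frac{j}{S}$)
$102 \left(D{\left(-10,\frac{1}{9 + 7} \right)} - 116\right) = 102 \left(\frac{- \left(\frac{1}{9 + 7}\right)^{2} + 3 \left(-10\right) - \frac{10}{9 + 7}}{\left(-10\right) \left(-10 - \frac{1}{9 + 7}\right)} - 116\right) = 102 \left(- \frac{- \left(\frac{1}{16}\right)^{2} - 30 - \frac{10}{16}}{10 \left(-10 - \frac{1}{16}\right)} - 116\right) = 102 \left(- \frac{- \frac{1}{256} - 30 - \frac{5}{8}}{10 \left(-10 - \frac{1}{16}\right)} - 116\right) = 102 \left(- \frac{\left(-1\right) \frac{1}{256} - 30 - \frac{5}{8}}{10 \left(-10 - \frac{1}{16}\right)} - 116\right) = 102 \left(- \frac{- \frac{1}{256} - 30 - \frac{5}{8}}{10 \left(- \frac{161}{16}\right)} - 116\right) = 102 \left(\left(- \frac{1}{10}\right) \left(- \frac{16}{161}\right) \left(- \frac{7841}{256}\right) - 116\right) = 102 \left(- \frac{7841}{25760} - 116\right) = 102 \left(- \frac{2996001}{25760}\right) = - \frac{152796051}{12880}$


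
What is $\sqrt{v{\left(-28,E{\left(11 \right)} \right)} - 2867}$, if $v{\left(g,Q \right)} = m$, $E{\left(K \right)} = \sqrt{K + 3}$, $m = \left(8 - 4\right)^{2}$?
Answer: $i \sqrt{2851} \approx 53.395 i$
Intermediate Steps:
$m = 16$ ($m = 4^{2} = 16$)
$E{\left(K \right)} = \sqrt{3 + K}$
$v{\left(g,Q \right)} = 16$
$\sqrt{v{\left(-28,E{\left(11 \right)} \right)} - 2867} = \sqrt{16 - 2867} = \sqrt{-2851} = i \sqrt{2851}$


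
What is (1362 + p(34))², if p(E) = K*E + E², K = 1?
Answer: 6512704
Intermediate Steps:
p(E) = E + E² (p(E) = 1*E + E² = E + E²)
(1362 + p(34))² = (1362 + 34*(1 + 34))² = (1362 + 34*35)² = (1362 + 1190)² = 2552² = 6512704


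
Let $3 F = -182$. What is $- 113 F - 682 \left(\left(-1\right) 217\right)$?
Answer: $\frac{464548}{3} \approx 1.5485 \cdot 10^{5}$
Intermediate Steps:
$F = - \frac{182}{3}$ ($F = \frac{1}{3} \left(-182\right) = - \frac{182}{3} \approx -60.667$)
$- 113 F - 682 \left(\left(-1\right) 217\right) = \left(-113\right) \left(- \frac{182}{3}\right) - 682 \left(\left(-1\right) 217\right) = \frac{20566}{3} - 682 \left(-217\right) = \frac{20566}{3} - -147994 = \frac{20566}{3} + 147994 = \frac{464548}{3}$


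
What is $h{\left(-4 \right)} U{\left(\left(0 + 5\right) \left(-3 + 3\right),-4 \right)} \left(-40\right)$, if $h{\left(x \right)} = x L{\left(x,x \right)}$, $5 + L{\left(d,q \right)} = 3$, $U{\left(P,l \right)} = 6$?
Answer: $-1920$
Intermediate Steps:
$L{\left(d,q \right)} = -2$ ($L{\left(d,q \right)} = -5 + 3 = -2$)
$h{\left(x \right)} = - 2 x$ ($h{\left(x \right)} = x \left(-2\right) = - 2 x$)
$h{\left(-4 \right)} U{\left(\left(0 + 5\right) \left(-3 + 3\right),-4 \right)} \left(-40\right) = \left(-2\right) \left(-4\right) 6 \left(-40\right) = 8 \cdot 6 \left(-40\right) = 48 \left(-40\right) = -1920$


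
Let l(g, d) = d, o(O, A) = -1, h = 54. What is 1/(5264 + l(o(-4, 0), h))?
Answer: 1/5318 ≈ 0.00018804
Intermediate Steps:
1/(5264 + l(o(-4, 0), h)) = 1/(5264 + 54) = 1/5318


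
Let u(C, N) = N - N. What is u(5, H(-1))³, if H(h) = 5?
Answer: 0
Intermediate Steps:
u(C, N) = 0
u(5, H(-1))³ = 0³ = 0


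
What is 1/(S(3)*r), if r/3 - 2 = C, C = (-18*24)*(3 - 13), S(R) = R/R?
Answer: 1/12966 ≈ 7.7125e-5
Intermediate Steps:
S(R) = 1
C = 4320 (C = -432*(-10) = 4320)
r = 12966 (r = 6 + 3*4320 = 6 + 12960 = 12966)
1/(S(3)*r) = 1/(1*12966) = 1/12966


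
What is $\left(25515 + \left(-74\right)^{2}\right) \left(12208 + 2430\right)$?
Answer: $453646258$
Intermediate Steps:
$\left(25515 + \left(-74\right)^{2}\right) \left(12208 + 2430\right) = \left(25515 + 5476\right) 14638 = 30991 \cdot 14638 = 453646258$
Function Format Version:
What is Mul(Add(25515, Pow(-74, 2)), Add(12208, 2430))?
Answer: 453646258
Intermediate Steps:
Mul(Add(25515, Pow(-74, 2)), Add(12208, 2430)) = Mul(Add(25515, 5476), 14638) = Mul(30991, 14638) = 453646258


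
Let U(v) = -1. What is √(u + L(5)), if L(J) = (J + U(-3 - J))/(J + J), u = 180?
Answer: √4510/5 ≈ 13.431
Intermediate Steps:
L(J) = (-1 + J)/(2*J) (L(J) = (J - 1)/(J + J) = (-1 + J)/((2*J)) = (-1 + J)*(1/(2*J)) = (-1 + J)/(2*J))
√(u + L(5)) = √(180 + (½)*(-1 + 5)/5) = √(180 + (½)*(⅕)*4) = √(180 + ⅖) = √(902/5) = √4510/5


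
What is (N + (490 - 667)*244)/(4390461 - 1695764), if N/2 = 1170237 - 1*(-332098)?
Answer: 2961482/2694697 ≈ 1.0990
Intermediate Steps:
N = 3004670 (N = 2*(1170237 - 1*(-332098)) = 2*(1170237 + 332098) = 2*1502335 = 3004670)
(N + (490 - 667)*244)/(4390461 - 1695764) = (3004670 + (490 - 667)*244)/(4390461 - 1695764) = (3004670 - 177*244)/2694697 = (3004670 - 43188)*(1/2694697) = 2961482*(1/2694697) = 2961482/2694697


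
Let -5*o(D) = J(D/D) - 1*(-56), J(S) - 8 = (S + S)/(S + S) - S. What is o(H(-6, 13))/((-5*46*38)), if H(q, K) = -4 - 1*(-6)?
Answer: 16/10925 ≈ 0.0014645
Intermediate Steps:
H(q, K) = 2 (H(q, K) = -4 + 6 = 2)
J(S) = 9 - S (J(S) = 8 + ((S + S)/(S + S) - S) = 8 + ((2*S)/((2*S)) - S) = 8 + ((2*S)*(1/(2*S)) - S) = 8 + (1 - S) = 9 - S)
o(D) = -64/5 (o(D) = -((9 - D/D) - 1*(-56))/5 = -((9 - 1*1) + 56)/5 = -((9 - 1) + 56)/5 = -(8 + 56)/5 = -1/5*64 = -64/5)
o(H(-6, 13))/((-5*46*38)) = -64/(5*(-5*46*38)) = -64/(5*((-230*38))) = -64/5/(-8740) = -64/5*(-1/8740) = 16/10925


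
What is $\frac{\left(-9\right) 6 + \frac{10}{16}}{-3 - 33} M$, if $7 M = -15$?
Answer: $- \frac{305}{96} \approx -3.1771$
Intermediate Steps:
$M = - \frac{15}{7}$ ($M = \frac{1}{7} \left(-15\right) = - \frac{15}{7} \approx -2.1429$)
$\frac{\left(-9\right) 6 + \frac{10}{16}}{-3 - 33} M = \frac{\left(-9\right) 6 + \frac{10}{16}}{-3 - 33} \left(- \frac{15}{7}\right) = \frac{-54 + 10 \cdot \frac{1}{16}}{-36} \left(- \frac{15}{7}\right) = \left(-54 + \frac{5}{8}\right) \left(- \frac{1}{36}\right) \left(- \frac{15}{7}\right) = \left(- \frac{427}{8}\right) \left(- \frac{1}{36}\right) \left(- \frac{15}{7}\right) = \frac{427}{288} \left(- \frac{15}{7}\right) = - \frac{305}{96}$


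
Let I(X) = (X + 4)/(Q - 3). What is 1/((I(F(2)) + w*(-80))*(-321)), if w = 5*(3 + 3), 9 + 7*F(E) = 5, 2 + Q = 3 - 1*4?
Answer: 7/5394084 ≈ 1.2977e-6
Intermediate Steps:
Q = -3 (Q = -2 + (3 - 1*4) = -2 + (3 - 4) = -2 - 1 = -3)
F(E) = -4/7 (F(E) = -9/7 + (⅐)*5 = -9/7 + 5/7 = -4/7)
w = 30 (w = 5*6 = 30)
I(X) = -⅔ - X/6 (I(X) = (X + 4)/(-3 - 3) = (4 + X)/(-6) = (4 + X)*(-⅙) = -⅔ - X/6)
1/((I(F(2)) + w*(-80))*(-321)) = 1/(((-⅔ - ⅙*(-4/7)) + 30*(-80))*(-321)) = 1/(((-⅔ + 2/21) - 2400)*(-321)) = 1/((-4/7 - 2400)*(-321)) = 1/(-16804/7*(-321)) = 1/(5394084/7) = 7/5394084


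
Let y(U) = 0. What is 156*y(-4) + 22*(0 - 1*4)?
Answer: -88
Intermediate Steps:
156*y(-4) + 22*(0 - 1*4) = 156*0 + 22*(0 - 1*4) = 0 + 22*(0 - 4) = 0 + 22*(-4) = 0 - 88 = -88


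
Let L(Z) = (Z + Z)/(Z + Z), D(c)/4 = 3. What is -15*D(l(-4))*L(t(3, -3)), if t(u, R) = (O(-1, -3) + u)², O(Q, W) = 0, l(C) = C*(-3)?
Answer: -180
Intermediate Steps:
l(C) = -3*C
D(c) = 12 (D(c) = 4*3 = 12)
t(u, R) = u² (t(u, R) = (0 + u)² = u²)
L(Z) = 1 (L(Z) = (2*Z)/((2*Z)) = (2*Z)*(1/(2*Z)) = 1)
-15*D(l(-4))*L(t(3, -3)) = -180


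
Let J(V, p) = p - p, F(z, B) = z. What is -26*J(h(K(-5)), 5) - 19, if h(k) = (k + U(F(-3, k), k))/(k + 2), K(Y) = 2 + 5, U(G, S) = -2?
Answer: -19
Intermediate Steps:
K(Y) = 7
h(k) = (-2 + k)/(2 + k) (h(k) = (k - 2)/(k + 2) = (-2 + k)/(2 + k))
J(V, p) = 0
-26*J(h(K(-5)), 5) - 19 = -26*0 - 19 = 0 - 19 = -19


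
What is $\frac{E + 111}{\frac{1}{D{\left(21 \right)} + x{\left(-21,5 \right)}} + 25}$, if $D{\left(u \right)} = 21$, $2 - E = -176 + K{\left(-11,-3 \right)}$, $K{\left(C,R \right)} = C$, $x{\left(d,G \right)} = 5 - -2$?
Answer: $\frac{8400}{701} \approx 11.983$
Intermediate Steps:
$x{\left(d,G \right)} = 7$ ($x{\left(d,G \right)} = 5 + 2 = 7$)
$E = 189$ ($E = 2 - \left(-176 - 11\right) = 2 - -187 = 2 + 187 = 189$)
$\frac{E + 111}{\frac{1}{D{\left(21 \right)} + x{\left(-21,5 \right)}} + 25} = \frac{189 + 111}{\frac{1}{21 + 7} + 25} = \frac{300}{\frac{1}{28} + 25} = \frac{300}{\frac{701}{28}} = 300 \cdot \frac{28}{701} = \frac{8400}{701}$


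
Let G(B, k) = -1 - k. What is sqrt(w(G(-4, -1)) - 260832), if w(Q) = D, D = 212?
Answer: 2*I*sqrt(65155) ≈ 510.51*I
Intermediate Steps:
w(Q) = 212
sqrt(w(G(-4, -1)) - 260832) = sqrt(212 - 260832) = sqrt(-260620) = 2*I*sqrt(65155)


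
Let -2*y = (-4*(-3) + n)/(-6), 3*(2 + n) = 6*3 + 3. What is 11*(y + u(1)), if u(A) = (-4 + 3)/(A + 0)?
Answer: 55/12 ≈ 4.5833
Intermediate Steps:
u(A) = -1/A
n = 5 (n = -2 + (6*3 + 3)/3 = -2 + (18 + 3)/3 = -2 + (⅓)*21 = -2 + 7 = 5)
y = 17/12 (y = -(-4*(-3) + 5)/(2*(-6)) = -(12 + 5)*(-1)/(2*6) = -17*(-1)/(2*6) = -½*(-17/6) = 17/12 ≈ 1.4167)
11*(y + u(1)) = 11*(17/12 - 1/1) = 11*(17/12 - 1*1) = 11*(17/12 - 1) = 11*(5/12) = 55/12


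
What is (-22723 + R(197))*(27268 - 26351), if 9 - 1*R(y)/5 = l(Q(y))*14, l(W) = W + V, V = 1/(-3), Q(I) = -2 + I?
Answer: -99874138/3 ≈ -3.3291e+7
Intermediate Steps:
V = -⅓ (V = 1*(-⅓) = -⅓ ≈ -0.33333)
l(W) = -⅓ + W (l(W) = W - ⅓ = -⅓ + W)
R(y) = 625/3 - 70*y (R(y) = 45 - 5*(-⅓ + (-2 + y))*14 = 45 - 5*(-7/3 + y)*14 = 45 - 5*(-98/3 + 14*y) = 45 + (490/3 - 70*y) = 625/3 - 70*y)
(-22723 + R(197))*(27268 - 26351) = (-22723 + (625/3 - 70*197))*(27268 - 26351) = (-22723 + (625/3 - 13790))*917 = (-22723 - 40745/3)*917 = -108914/3*917 = -99874138/3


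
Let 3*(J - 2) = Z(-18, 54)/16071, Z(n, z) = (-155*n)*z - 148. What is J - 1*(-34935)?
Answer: 1684568093/48213 ≈ 34940.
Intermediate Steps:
Z(n, z) = -148 - 155*n*z (Z(n, z) = -155*n*z - 148 = -148 - 155*n*z)
J = 246938/48213 (J = 2 + ((-148 - 155*(-18)*54)/16071)/3 = 2 + ((-148 + 150660)*(1/16071))/3 = 2 + (150512*(1/16071))/3 = 2 + (⅓)*(150512/16071) = 2 + 150512/48213 = 246938/48213 ≈ 5.1218)
J - 1*(-34935) = 246938/48213 - 1*(-34935) = 246938/48213 + 34935 = 1684568093/48213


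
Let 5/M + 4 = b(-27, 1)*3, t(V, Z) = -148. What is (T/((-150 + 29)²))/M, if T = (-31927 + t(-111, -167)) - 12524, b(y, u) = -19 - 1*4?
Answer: 3255727/73205 ≈ 44.474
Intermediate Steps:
b(y, u) = -23 (b(y, u) = -19 - 4 = -23)
T = -44599 (T = (-31927 - 148) - 12524 = -32075 - 12524 = -44599)
M = -5/73 (M = 5/(-4 - 23*3) = 5/(-4 - 69) = 5/(-73) = 5*(-1/73) = -5/73 ≈ -0.068493)
(T/((-150 + 29)²))/M = (-44599/(-150 + 29)²)/(-5/73) = -44599/((-121)²)*(-73/5) = -44599/14641*(-73/5) = 3255727/73205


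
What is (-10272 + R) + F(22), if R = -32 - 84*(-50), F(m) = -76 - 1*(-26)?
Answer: -6154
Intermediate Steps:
F(m) = -50 (F(m) = -76 + 26 = -50)
R = 4168 (R = -32 + 4200 = 4168)
(-10272 + R) + F(22) = (-10272 + 4168) - 50 = -6104 - 50 = -6154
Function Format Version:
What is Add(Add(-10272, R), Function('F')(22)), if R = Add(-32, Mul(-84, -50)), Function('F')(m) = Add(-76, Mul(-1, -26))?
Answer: -6154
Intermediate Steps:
Function('F')(m) = -50 (Function('F')(m) = Add(-76, 26) = -50)
R = 4168 (R = Add(-32, 4200) = 4168)
Add(Add(-10272, R), Function('F')(22)) = Add(Add(-10272, 4168), -50) = Add(-6104, -50) = -6154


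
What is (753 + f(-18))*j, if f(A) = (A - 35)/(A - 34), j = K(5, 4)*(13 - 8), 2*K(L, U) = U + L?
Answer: 1764405/104 ≈ 16965.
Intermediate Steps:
K(L, U) = L/2 + U/2 (K(L, U) = (U + L)/2 = (L + U)/2 = L/2 + U/2)
j = 45/2 (j = ((½)*5 + (½)*4)*(13 - 8) = (5/2 + 2)*5 = (9/2)*5 = 45/2 ≈ 22.500)
f(A) = (-35 + A)/(-34 + A)
(753 + f(-18))*j = (753 + (-35 - 18)/(-34 - 18))*(45/2) = (753 - 53/(-52))*(45/2) = (753 - 1/52*(-53))*(45/2) = (753 + 53/52)*(45/2) = (39209/52)*(45/2) = 1764405/104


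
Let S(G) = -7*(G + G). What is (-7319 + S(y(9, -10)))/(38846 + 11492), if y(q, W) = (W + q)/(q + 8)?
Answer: -124409/855746 ≈ -0.14538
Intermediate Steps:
y(q, W) = (W + q)/(8 + q)
S(G) = -14*G
(-7319 + S(y(9, -10)))/(38846 + 11492) = (-7319 - 14*(-10 + 9)/(8 + 9))/(38846 + 11492) = (-7319 - 14*(-1)/17)/50338 = (-7319 - 14*(-1)/17)*(1/50338) = (-7319 - 14*(-1/17))*(1/50338) = (-7319 + 14/17)*(1/50338) = -124409/17*1/50338 = -124409/855746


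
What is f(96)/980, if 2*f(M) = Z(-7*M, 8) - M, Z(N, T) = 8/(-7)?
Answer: -17/343 ≈ -0.049563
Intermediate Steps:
Z(N, T) = -8/7 (Z(N, T) = 8*(-⅐) = -8/7)
f(M) = -4/7 - M/2 (f(M) = (-8/7 - M)/2 = -4/7 - M/2)
f(96)/980 = (-4/7 - ½*96)/980 = (-4/7 - 48)*(1/980) = -340/7*1/980 = -17/343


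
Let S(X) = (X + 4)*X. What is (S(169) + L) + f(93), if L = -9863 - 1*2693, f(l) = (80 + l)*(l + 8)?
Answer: 34154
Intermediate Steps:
S(X) = X*(4 + X) (S(X) = (4 + X)*X = X*(4 + X))
f(l) = (8 + l)*(80 + l) (f(l) = (80 + l)*(8 + l) = (8 + l)*(80 + l))
L = -12556 (L = -9863 - 2693 = -12556)
(S(169) + L) + f(93) = (169*(4 + 169) - 12556) + (640 + 93² + 88*93) = (169*173 - 12556) + (640 + 8649 + 8184) = (29237 - 12556) + 17473 = 16681 + 17473 = 34154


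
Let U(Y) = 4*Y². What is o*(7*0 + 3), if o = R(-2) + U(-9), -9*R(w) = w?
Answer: 2918/3 ≈ 972.67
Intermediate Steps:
R(w) = -w/9
o = 2918/9 (o = -⅑*(-2) + 4*(-9)² = 2/9 + 4*81 = 2/9 + 324 = 2918/9 ≈ 324.22)
o*(7*0 + 3) = 2918*(7*0 + 3)/9 = 2918*(0 + 3)/9 = (2918/9)*3 = 2918/3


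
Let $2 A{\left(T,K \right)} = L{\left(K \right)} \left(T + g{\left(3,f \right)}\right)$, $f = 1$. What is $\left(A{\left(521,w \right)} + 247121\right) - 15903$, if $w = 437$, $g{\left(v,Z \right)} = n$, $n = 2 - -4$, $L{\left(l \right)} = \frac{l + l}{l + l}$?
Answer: $\frac{462963}{2} \approx 2.3148 \cdot 10^{5}$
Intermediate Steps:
$L{\left(l \right)} = 1$ ($L{\left(l \right)} = \frac{2 l}{2 l} = 2 l \frac{1}{2 l} = 1$)
$n = 6$ ($n = 2 + 4 = 6$)
$g{\left(v,Z \right)} = 6$
$A{\left(T,K \right)} = 3 + \frac{T}{2}$ ($A{\left(T,K \right)} = \frac{1 \left(T + 6\right)}{2} = \frac{1 \left(6 + T\right)}{2} = \frac{6 + T}{2} = 3 + \frac{T}{2}$)
$\left(A{\left(521,w \right)} + 247121\right) - 15903 = \left(\left(3 + \frac{1}{2} \cdot 521\right) + 247121\right) - 15903 = \left(\left(3 + \frac{521}{2}\right) + 247121\right) - 15903 = \left(\frac{527}{2} + 247121\right) - 15903 = \frac{494769}{2} - 15903 = \frac{462963}{2}$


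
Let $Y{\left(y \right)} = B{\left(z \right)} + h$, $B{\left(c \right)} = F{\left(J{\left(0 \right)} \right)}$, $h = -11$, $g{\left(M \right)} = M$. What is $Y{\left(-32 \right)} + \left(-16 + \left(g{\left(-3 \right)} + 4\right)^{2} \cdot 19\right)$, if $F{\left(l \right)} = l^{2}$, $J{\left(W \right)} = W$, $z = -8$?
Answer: $-8$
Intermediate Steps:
$B{\left(c \right)} = 0$ ($B{\left(c \right)} = 0^{2} = 0$)
$Y{\left(y \right)} = -11$ ($Y{\left(y \right)} = 0 - 11 = -11$)
$Y{\left(-32 \right)} + \left(-16 + \left(g{\left(-3 \right)} + 4\right)^{2} \cdot 19\right) = -11 - \left(16 - \left(-3 + 4\right)^{2} \cdot 19\right) = -11 - \left(16 - 1^{2} \cdot 19\right) = -11 + \left(-16 + 1 \cdot 19\right) = -11 + \left(-16 + 19\right) = -11 + 3 = -8$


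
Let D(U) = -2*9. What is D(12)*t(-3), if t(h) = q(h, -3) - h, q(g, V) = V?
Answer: 0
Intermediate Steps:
D(U) = -18
t(h) = -3 - h
D(12)*t(-3) = -18*(-3 - 1*(-3)) = -18*(-3 + 3) = -18*0 = 0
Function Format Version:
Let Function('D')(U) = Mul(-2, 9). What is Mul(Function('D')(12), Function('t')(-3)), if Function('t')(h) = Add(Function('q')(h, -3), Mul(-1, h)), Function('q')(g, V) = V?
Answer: 0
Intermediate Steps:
Function('D')(U) = -18
Function('t')(h) = Add(-3, Mul(-1, h))
Mul(Function('D')(12), Function('t')(-3)) = Mul(-18, Add(-3, Mul(-1, -3))) = Mul(-18, Add(-3, 3)) = Mul(-18, 0) = 0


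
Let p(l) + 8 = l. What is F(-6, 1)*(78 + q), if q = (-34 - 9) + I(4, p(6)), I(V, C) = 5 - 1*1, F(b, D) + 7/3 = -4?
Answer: -247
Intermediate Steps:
F(b, D) = -19/3 (F(b, D) = -7/3 - 4 = -19/3)
p(l) = -8 + l
I(V, C) = 4 (I(V, C) = 5 - 1 = 4)
q = -39 (q = (-34 - 9) + 4 = -43 + 4 = -39)
F(-6, 1)*(78 + q) = -19*(78 - 39)/3 = -19/3*39 = -247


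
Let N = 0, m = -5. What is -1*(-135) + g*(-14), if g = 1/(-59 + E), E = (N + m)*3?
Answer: 5002/37 ≈ 135.19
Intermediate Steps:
E = -15 (E = (0 - 5)*3 = -5*3 = -15)
g = -1/74 (g = 1/(-59 - 15) = 1/(-74) = -1/74 ≈ -0.013514)
-1*(-135) + g*(-14) = -1*(-135) - 1/74*(-14) = 135 + 7/37 = 5002/37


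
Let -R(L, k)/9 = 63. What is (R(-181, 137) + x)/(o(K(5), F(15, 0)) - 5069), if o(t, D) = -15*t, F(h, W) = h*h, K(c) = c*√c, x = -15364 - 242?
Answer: 81980937/25666636 - 1212975*√5/25666636 ≈ 3.0884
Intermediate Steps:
x = -15606
K(c) = c^(3/2)
F(h, W) = h²
R(L, k) = -567 (R(L, k) = -9*63 = -567)
(R(-181, 137) + x)/(o(K(5), F(15, 0)) - 5069) = (-567 - 15606)/(-75*√5 - 5069) = -16173/(-75*√5 - 5069) = -16173/(-5069 - 75*√5)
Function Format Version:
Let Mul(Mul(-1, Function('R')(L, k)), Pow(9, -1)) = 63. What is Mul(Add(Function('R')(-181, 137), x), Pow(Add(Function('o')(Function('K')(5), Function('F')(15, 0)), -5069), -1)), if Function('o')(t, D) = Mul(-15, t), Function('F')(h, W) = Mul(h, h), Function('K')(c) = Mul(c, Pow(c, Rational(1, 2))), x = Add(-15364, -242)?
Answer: Add(Rational(81980937, 25666636), Mul(Rational(-1212975, 25666636), Pow(5, Rational(1, 2)))) ≈ 3.0884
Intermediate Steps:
x = -15606
Function('K')(c) = Pow(c, Rational(3, 2))
Function('F')(h, W) = Pow(h, 2)
Function('R')(L, k) = -567 (Function('R')(L, k) = Mul(-9, 63) = -567)
Mul(Add(Function('R')(-181, 137), x), Pow(Add(Function('o')(Function('K')(5), Function('F')(15, 0)), -5069), -1)) = Mul(Add(-567, -15606), Pow(Add(Mul(-15, Pow(5, Rational(3, 2))), -5069), -1)) = Mul(-16173, Pow(Add(Mul(-15, Mul(5, Pow(5, Rational(1, 2)))), -5069), -1)) = Mul(-16173, Pow(Add(Mul(-75, Pow(5, Rational(1, 2))), -5069), -1)) = Mul(-16173, Pow(Add(-5069, Mul(-75, Pow(5, Rational(1, 2)))), -1))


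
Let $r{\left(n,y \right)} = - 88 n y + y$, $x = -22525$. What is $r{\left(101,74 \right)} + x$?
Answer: $-680163$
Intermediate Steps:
$r{\left(n,y \right)} = y - 88 n y$ ($r{\left(n,y \right)} = - 88 n y + y = y - 88 n y$)
$r{\left(101,74 \right)} + x = 74 \left(1 - 8888\right) - 22525 = 74 \left(-8887\right) - 22525 = -657638 - 22525 = -680163$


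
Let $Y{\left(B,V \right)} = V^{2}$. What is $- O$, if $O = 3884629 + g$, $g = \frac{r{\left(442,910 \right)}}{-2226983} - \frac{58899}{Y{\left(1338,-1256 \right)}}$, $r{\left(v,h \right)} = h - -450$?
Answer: $- \frac{802780478348856875}{206655638464} \approx -3.8846 \cdot 10^{6}$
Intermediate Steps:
$r{\left(v,h \right)} = 450 + h$ ($r{\left(v,h \right)} = h + 450 = 450 + h$)
$g = - \frac{7841912981}{206655638464}$ ($g = \frac{450 + 910}{-2226983} - \frac{58899}{\left(-1256\right)^{2}} = 1360 \left(- \frac{1}{2226983}\right) - \frac{58899}{1577536} = - \frac{80}{130999} - \frac{58899}{1577536} = - \frac{7841912981}{206655638464} \approx -0.037947$)
$O = \frac{802780478348856875}{206655638464}$ ($O = 3884629 - \frac{7841912981}{206655638464} = \frac{802780478348856875}{206655638464} \approx 3.8846 \cdot 10^{6}$)
$- O = \left(-1\right) \frac{802780478348856875}{206655638464} = - \frac{802780478348856875}{206655638464}$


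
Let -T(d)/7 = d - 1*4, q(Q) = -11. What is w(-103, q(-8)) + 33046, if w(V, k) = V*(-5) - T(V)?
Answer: 32812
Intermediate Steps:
T(d) = 28 - 7*d (T(d) = -7*(d - 1*4) = -7*(d - 4) = -7*(-4 + d) = 28 - 7*d)
w(V, k) = -28 + 2*V (w(V, k) = V*(-5) - (28 - 7*V) = -5*V + (-28 + 7*V) = -28 + 2*V)
w(-103, q(-8)) + 33046 = (-28 + 2*(-103)) + 33046 = (-28 - 206) + 33046 = -234 + 33046 = 32812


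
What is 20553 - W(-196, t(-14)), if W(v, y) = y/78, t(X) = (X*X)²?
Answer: 782359/39 ≈ 20061.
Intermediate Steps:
t(X) = X⁴ (t(X) = (X²)² = X⁴)
W(v, y) = y/78 (W(v, y) = y*(1/78) = y/78)
20553 - W(-196, t(-14)) = 20553 - (-14)⁴/78 = 20553 - 38416/78 = 20553 - 1*19208/39 = 20553 - 19208/39 = 782359/39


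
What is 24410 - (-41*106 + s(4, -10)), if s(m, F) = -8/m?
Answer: 28758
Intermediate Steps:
24410 - (-41*106 + s(4, -10)) = 24410 - (-41*106 - 8/4) = 24410 - (-4346 - 8*¼) = 24410 - (-4346 - 2) = 24410 - 1*(-4348) = 24410 + 4348 = 28758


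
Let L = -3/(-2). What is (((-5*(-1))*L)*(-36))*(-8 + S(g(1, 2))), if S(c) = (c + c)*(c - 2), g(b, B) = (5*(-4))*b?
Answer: -235440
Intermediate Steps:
L = 3/2 (L = -3*(-1/2) = 3/2 ≈ 1.5000)
g(b, B) = -20*b
S(c) = 2*c*(-2 + c) (S(c) = (2*c)*(-2 + c) = 2*c*(-2 + c))
(((-5*(-1))*L)*(-36))*(-8 + S(g(1, 2))) = ((-5*(-1)*(3/2))*(-36))*(-8 + 2*(-20*1)*(-2 - 20*1)) = ((5*(3/2))*(-36))*(-8 + 2*(-20)*(-2 - 20)) = ((15/2)*(-36))*(-8 + 2*(-20)*(-22)) = -270*(-8 + 880) = -270*872 = -235440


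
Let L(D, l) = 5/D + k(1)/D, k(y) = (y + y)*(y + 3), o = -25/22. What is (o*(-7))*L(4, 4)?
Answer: 2275/88 ≈ 25.852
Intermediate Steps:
o = -25/22 (o = -25*1/22 = -25/22 ≈ -1.1364)
k(y) = 2*y*(3 + y) (k(y) = (2*y)*(3 + y) = 2*y*(3 + y))
L(D, l) = 13/D (L(D, l) = 5/D + (2*1*(3 + 1))/D = 5/D + (2*1*4)/D = 5/D + 8/D = 13/D)
(o*(-7))*L(4, 4) = (-25/22*(-7))*(13/4) = 175*(13*(¼))/22 = (175/22)*(13/4) = 2275/88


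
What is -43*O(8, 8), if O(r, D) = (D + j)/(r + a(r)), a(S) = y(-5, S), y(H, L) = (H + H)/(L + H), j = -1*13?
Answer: 645/14 ≈ 46.071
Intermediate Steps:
j = -13
y(H, L) = 2*H/(H + L) (y(H, L) = (2*H)/(H + L) = 2*H/(H + L))
a(S) = -10/(-5 + S) (a(S) = 2*(-5)/(-5 + S) = -10/(-5 + S))
O(r, D) = (-13 + D)/(r - 10/(-5 + r)) (O(r, D) = (D - 13)/(r - 10/(-5 + r)) = (-13 + D)/(r - 10/(-5 + r)))
-43*O(8, 8) = -43*(-13 + 8)*(-5 + 8)/(-10 + 8*(-5 + 8)) = -43*(-5)*3/(-10 + 8*3) = -43*(-5)*3/(-10 + 24) = -43*(-5)*3/14 = -43*(-15/14) = 645/14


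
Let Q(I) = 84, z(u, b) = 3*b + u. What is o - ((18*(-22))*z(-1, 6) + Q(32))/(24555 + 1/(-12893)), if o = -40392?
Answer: -6393760596012/158293807 ≈ -40392.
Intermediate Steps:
z(u, b) = u + 3*b
o - ((18*(-22))*z(-1, 6) + Q(32))/(24555 + 1/(-12893)) = -40392 - ((18*(-22))*(-1 + 3*6) + 84)/(24555 + 1/(-12893)) = -40392 - (-396*(-1 + 18) + 84)/(24555 - 1/12893) = -40392 - (-396*17 + 84)/316587614/12893 = -40392 - (-6732 + 84)*12893/316587614 = -40392 - (-6648)*12893/316587614 = -40392 - 1*(-42856332/158293807) = -40392 + 42856332/158293807 = -6393760596012/158293807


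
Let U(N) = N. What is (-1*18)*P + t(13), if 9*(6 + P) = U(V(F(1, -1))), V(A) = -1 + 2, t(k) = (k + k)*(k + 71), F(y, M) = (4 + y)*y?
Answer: 2290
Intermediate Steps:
F(y, M) = y*(4 + y)
t(k) = 2*k*(71 + k) (t(k) = (2*k)*(71 + k) = 2*k*(71 + k))
V(A) = 1
P = -53/9 (P = -6 + (1/9)*1 = -6 + 1/9 = -53/9 ≈ -5.8889)
(-1*18)*P + t(13) = -1*18*(-53/9) + 2*13*(71 + 13) = -18*(-53/9) + 2*13*84 = 106 + 2184 = 2290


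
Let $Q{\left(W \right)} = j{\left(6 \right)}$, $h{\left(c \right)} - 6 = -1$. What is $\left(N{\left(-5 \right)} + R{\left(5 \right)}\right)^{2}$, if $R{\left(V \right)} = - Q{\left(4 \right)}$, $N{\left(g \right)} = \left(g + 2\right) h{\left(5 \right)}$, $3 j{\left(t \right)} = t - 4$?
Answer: $\frac{2209}{9} \approx 245.44$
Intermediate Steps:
$h{\left(c \right)} = 5$ ($h{\left(c \right)} = 6 - 1 = 5$)
$j{\left(t \right)} = - \frac{4}{3} + \frac{t}{3}$ ($j{\left(t \right)} = \frac{t - 4}{3} = \frac{-4 + t}{3} = - \frac{4}{3} + \frac{t}{3}$)
$N{\left(g \right)} = 10 + 5 g$ ($N{\left(g \right)} = \left(g + 2\right) 5 = \left(2 + g\right) 5 = 10 + 5 g$)
$Q{\left(W \right)} = \frac{2}{3}$ ($Q{\left(W \right)} = - \frac{4}{3} + \frac{1}{3} \cdot 6 = - \frac{4}{3} + 2 = \frac{2}{3}$)
$R{\left(V \right)} = - \frac{2}{3}$ ($R{\left(V \right)} = \left(-1\right) \frac{2}{3} = - \frac{2}{3}$)
$\left(N{\left(-5 \right)} + R{\left(5 \right)}\right)^{2} = \left(\left(10 + 5 \left(-5\right)\right) - \frac{2}{3}\right)^{2} = \left(\left(10 - 25\right) - \frac{2}{3}\right)^{2} = \left(-15 - \frac{2}{3}\right)^{2} = \left(- \frac{47}{3}\right)^{2} = \frac{2209}{9}$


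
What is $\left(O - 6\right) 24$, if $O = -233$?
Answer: $-5736$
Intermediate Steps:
$\left(O - 6\right) 24 = \left(-233 - 6\right) 24 = \left(-239\right) 24 = -5736$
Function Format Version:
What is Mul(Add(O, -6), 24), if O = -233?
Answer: -5736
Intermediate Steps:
Mul(Add(O, -6), 24) = Mul(Add(-233, -6), 24) = Mul(-239, 24) = -5736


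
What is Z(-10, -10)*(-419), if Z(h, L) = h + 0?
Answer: 4190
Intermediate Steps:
Z(h, L) = h
Z(-10, -10)*(-419) = -10*(-419) = 4190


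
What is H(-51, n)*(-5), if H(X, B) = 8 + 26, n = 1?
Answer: -170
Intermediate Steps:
H(X, B) = 34
H(-51, n)*(-5) = 34*(-5) = -170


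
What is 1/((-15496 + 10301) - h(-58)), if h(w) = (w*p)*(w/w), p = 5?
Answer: -1/4905 ≈ -0.00020387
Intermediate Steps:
h(w) = 5*w (h(w) = (w*5)*(w/w) = (5*w)*1 = 5*w)
1/((-15496 + 10301) - h(-58)) = 1/((-15496 + 10301) - 5*(-58)) = 1/(-5195 - 1*(-290)) = 1/(-5195 + 290) = 1/(-4905) = -1/4905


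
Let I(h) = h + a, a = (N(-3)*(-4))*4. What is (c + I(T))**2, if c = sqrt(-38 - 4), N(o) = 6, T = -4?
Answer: (100 - I*sqrt(42))**2 ≈ 9958.0 - 1296.1*I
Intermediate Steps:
a = -96 (a = (6*(-4))*4 = -24*4 = -96)
c = I*sqrt(42) (c = sqrt(-42) = I*sqrt(42) ≈ 6.4807*I)
I(h) = -96 + h (I(h) = h - 96 = -96 + h)
(c + I(T))**2 = (I*sqrt(42) + (-96 - 4))**2 = (I*sqrt(42) - 100)**2 = (-100 + I*sqrt(42))**2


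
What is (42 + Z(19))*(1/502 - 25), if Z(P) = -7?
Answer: -439215/502 ≈ -874.93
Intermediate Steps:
(42 + Z(19))*(1/502 - 25) = (42 - 7)*(1/502 - 25) = 35*(1/502 - 25) = 35*(-12549/502) = -439215/502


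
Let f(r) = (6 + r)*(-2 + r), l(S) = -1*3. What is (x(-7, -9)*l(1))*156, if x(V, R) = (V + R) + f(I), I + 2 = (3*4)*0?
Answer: 14976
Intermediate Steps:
I = -2 (I = -2 + (3*4)*0 = -2 + 12*0 = -2 + 0 = -2)
l(S) = -3
f(r) = (-2 + r)*(6 + r)
x(V, R) = -16 + R + V (x(V, R) = (V + R) + (-12 + (-2)² + 4*(-2)) = (R + V) + (-12 + 4 - 8) = (R + V) - 16 = -16 + R + V)
(x(-7, -9)*l(1))*156 = ((-16 - 9 - 7)*(-3))*156 = -32*(-3)*156 = 96*156 = 14976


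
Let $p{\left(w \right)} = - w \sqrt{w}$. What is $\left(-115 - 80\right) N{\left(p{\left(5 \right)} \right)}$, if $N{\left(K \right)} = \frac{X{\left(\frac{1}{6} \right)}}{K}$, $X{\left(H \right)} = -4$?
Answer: $- \frac{156 \sqrt{5}}{5} \approx -69.765$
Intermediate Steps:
$p{\left(w \right)} = - w^{\frac{3}{2}}$
$N{\left(K \right)} = - \frac{4}{K}$
$\left(-115 - 80\right) N{\left(p{\left(5 \right)} \right)} = \left(-115 - 80\right) \left(- \frac{4}{\left(-1\right) 5^{\frac{3}{2}}}\right) = - 195 \left(- \frac{4}{\left(-1\right) 5 \sqrt{5}}\right) = - 195 \left(- \frac{4}{\left(-5\right) \sqrt{5}}\right) = - 195 \left(- 4 \left(- \frac{\sqrt{5}}{25}\right)\right) = - 195 \frac{4 \sqrt{5}}{25} = - \frac{156 \sqrt{5}}{5}$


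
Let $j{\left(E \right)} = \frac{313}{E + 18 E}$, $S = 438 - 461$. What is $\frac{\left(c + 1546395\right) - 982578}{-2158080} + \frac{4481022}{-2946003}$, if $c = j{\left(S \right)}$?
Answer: $- \frac{412652123336689}{231526611450240} \approx -1.7823$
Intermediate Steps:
$S = -23$
$j{\left(E \right)} = \frac{313}{19 E}$
$c = - \frac{313}{437}$ ($c = \frac{313}{19 \left(-23\right)} = \frac{313}{19} \left(- \frac{1}{23}\right) = - \frac{313}{437} \approx -0.71625$)
$\frac{\left(c + 1546395\right) - 982578}{-2158080} + \frac{4481022}{-2946003} = \frac{\left(- \frac{313}{437} + 1546395\right) - 982578}{-2158080} + \frac{4481022}{-2946003} = \left(\frac{675774302}{437} - 982578\right) \left(- \frac{1}{2158080}\right) + 4481022 \left(- \frac{1}{2946003}\right) = \frac{246387716}{437} \left(- \frac{1}{2158080}\right) - \frac{1493674}{982001} = - \frac{61596929}{235770240} - \frac{1493674}{982001} = - \frac{412652123336689}{231526611450240}$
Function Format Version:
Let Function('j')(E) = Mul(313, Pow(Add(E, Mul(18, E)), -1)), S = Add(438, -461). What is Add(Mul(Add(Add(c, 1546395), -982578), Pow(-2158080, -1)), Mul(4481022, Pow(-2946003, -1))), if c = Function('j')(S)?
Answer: Rational(-412652123336689, 231526611450240) ≈ -1.7823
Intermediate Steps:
S = -23
Function('j')(E) = Mul(Rational(313, 19), Pow(E, -1)) (Function('j')(E) = Mul(313, Pow(Mul(19, E), -1)) = Mul(313, Mul(Rational(1, 19), Pow(E, -1))) = Mul(Rational(313, 19), Pow(E, -1)))
c = Rational(-313, 437) (c = Mul(Rational(313, 19), Pow(-23, -1)) = Mul(Rational(313, 19), Rational(-1, 23)) = Rational(-313, 437) ≈ -0.71625)
Add(Mul(Add(Add(c, 1546395), -982578), Pow(-2158080, -1)), Mul(4481022, Pow(-2946003, -1))) = Add(Mul(Add(Add(Rational(-313, 437), 1546395), -982578), Pow(-2158080, -1)), Mul(4481022, Pow(-2946003, -1))) = Add(Mul(Add(Rational(675774302, 437), -982578), Rational(-1, 2158080)), Mul(4481022, Rational(-1, 2946003))) = Add(Mul(Rational(246387716, 437), Rational(-1, 2158080)), Rational(-1493674, 982001)) = Add(Rational(-61596929, 235770240), Rational(-1493674, 982001)) = Rational(-412652123336689, 231526611450240)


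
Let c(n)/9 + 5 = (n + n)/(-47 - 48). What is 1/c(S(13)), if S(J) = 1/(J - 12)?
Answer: -95/4293 ≈ -0.022129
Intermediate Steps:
S(J) = 1/(-12 + J)
c(n) = -45 - 18*n/95 (c(n) = -45 + 9*((n + n)/(-47 - 48)) = -45 + 9*((2*n)/(-95)) = -45 + 9*((2*n)*(-1/95)) = -45 + 9*(-2*n/95) = -45 - 18*n/95)
1/c(S(13)) = 1/(-45 - 18/(95*(-12 + 13))) = 1/(-45 - 18/95/1) = 1/(-45 - 18/95*1) = 1/(-45 - 18/95) = 1/(-4293/95) = -95/4293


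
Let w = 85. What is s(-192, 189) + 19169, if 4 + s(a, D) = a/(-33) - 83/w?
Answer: 17923802/935 ≈ 19170.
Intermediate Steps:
s(a, D) = -423/85 - a/33 (s(a, D) = -4 + (a/(-33) - 83/85) = -4 + (a*(-1/33) - 83*1/85) = -4 + (-a/33 - 83/85) = -4 + (-83/85 - a/33) = -423/85 - a/33)
s(-192, 189) + 19169 = (-423/85 - 1/33*(-192)) + 19169 = (-423/85 + 64/11) + 19169 = 787/935 + 19169 = 17923802/935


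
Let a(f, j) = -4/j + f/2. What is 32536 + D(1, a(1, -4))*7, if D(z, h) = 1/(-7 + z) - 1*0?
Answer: 195209/6 ≈ 32535.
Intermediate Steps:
a(f, j) = f/2 - 4/j (a(f, j) = -4/j + f*(½) = -4/j + f/2 = f/2 - 4/j)
D(z, h) = 1/(-7 + z) (D(z, h) = 1/(-7 + z) + 0 = 1/(-7 + z))
32536 + D(1, a(1, -4))*7 = 32536 + 7/(-7 + 1) = 32536 + 7/(-6) = 32536 - ⅙*7 = 32536 - 7/6 = 195209/6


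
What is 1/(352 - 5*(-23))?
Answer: 1/467 ≈ 0.0021413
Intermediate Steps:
1/(352 - 5*(-23)) = 1/(352 + 115) = 1/467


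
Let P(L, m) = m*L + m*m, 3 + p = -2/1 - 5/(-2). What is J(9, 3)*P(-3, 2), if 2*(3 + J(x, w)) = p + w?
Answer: 11/2 ≈ 5.5000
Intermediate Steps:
p = -5/2 (p = -3 + (-2/1 - 5/(-2)) = -3 + (-2*1 - 5*(-½)) = -3 + (-2 + 5/2) = -3 + ½ = -5/2 ≈ -2.5000)
P(L, m) = m² + L*m (P(L, m) = L*m + m² = m² + L*m)
J(x, w) = -17/4 + w/2 (J(x, w) = -3 + (-5/2 + w)/2 = -3 + (-5/4 + w/2) = -17/4 + w/2)
J(9, 3)*P(-3, 2) = (-17/4 + (½)*3)*(2*(-3 + 2)) = (-17/4 + 3/2)*(2*(-1)) = -11/4*(-2) = 11/2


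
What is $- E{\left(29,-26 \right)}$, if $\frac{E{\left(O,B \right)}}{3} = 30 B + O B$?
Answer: $4602$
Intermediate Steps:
$E{\left(O,B \right)} = 90 B + 3 B O$ ($E{\left(O,B \right)} = 3 \left(30 B + O B\right) = 3 \left(30 B + B O\right) = 90 B + 3 B O$)
$- E{\left(29,-26 \right)} = - 3 \left(-26\right) \left(30 + 29\right) = - 3 \left(-26\right) 59 = \left(-1\right) \left(-4602\right) = 4602$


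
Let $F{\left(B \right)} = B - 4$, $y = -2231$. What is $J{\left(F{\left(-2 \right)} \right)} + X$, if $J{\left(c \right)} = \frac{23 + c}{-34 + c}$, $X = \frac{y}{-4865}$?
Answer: $\frac{1307}{38920} \approx 0.033582$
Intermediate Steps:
$X = \frac{2231}{4865}$ ($X = - \frac{2231}{-4865} = \left(-2231\right) \left(- \frac{1}{4865}\right) = \frac{2231}{4865} \approx 0.45858$)
$F{\left(B \right)} = -4 + B$
$J{\left(c \right)} = \frac{23 + c}{-34 + c}$
$J{\left(F{\left(-2 \right)} \right)} + X = \frac{23 - 6}{-34 - 6} + \frac{2231}{4865} = \frac{1}{-40} \cdot 17 + \frac{2231}{4865} = \left(- \frac{1}{40}\right) 17 + \frac{2231}{4865} = - \frac{17}{40} + \frac{2231}{4865} = \frac{1307}{38920}$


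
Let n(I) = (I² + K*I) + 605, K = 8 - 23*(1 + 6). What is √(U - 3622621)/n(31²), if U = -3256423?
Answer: 2*I*√1719761/777093 ≈ 0.0033751*I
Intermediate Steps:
K = -153 (K = 8 - 23*7 = 8 - 161 = -153)
n(I) = 605 + I² - 153*I (n(I) = (I² - 153*I) + 605 = 605 + I² - 153*I)
√(U - 3622621)/n(31²) = √(-3256423 - 3622621)/(605 + (31²)² - 153*31²) = √(-6879044)/(605 + 961² - 153*961) = (2*I*√1719761)/(605 + 923521 - 147033) = (2*I*√1719761)/777093 = (2*I*√1719761)*(1/777093) = 2*I*√1719761/777093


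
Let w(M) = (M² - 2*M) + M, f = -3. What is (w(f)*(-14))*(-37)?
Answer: 6216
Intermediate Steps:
w(M) = M² - M
(w(f)*(-14))*(-37) = (-3*(-1 - 3)*(-14))*(-37) = (-3*(-4)*(-14))*(-37) = (12*(-14))*(-37) = -168*(-37) = 6216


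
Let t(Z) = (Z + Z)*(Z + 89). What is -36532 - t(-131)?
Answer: -47536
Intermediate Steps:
t(Z) = 2*Z*(89 + Z) (t(Z) = (2*Z)*(89 + Z) = 2*Z*(89 + Z))
-36532 - t(-131) = -36532 - 2*(-131)*(89 - 131) = -36532 - 2*(-131)*(-42) = -36532 - 1*11004 = -36532 - 11004 = -47536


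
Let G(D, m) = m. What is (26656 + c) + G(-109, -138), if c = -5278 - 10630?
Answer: 10610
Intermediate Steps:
c = -15908
(26656 + c) + G(-109, -138) = (26656 - 15908) - 138 = 10748 - 138 = 10610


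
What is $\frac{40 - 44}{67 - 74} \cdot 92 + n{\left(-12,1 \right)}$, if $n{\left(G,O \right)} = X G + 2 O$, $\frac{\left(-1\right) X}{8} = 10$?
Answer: $\frac{7102}{7} \approx 1014.6$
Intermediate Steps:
$X = -80$ ($X = \left(-8\right) 10 = -80$)
$n{\left(G,O \right)} = - 80 G + 2 O$
$\frac{40 - 44}{67 - 74} \cdot 92 + n{\left(-12,1 \right)} = \frac{40 - 44}{67 - 74} \cdot 92 + \left(\left(-80\right) \left(-12\right) + 2 \cdot 1\right) = - \frac{4}{-7} \cdot 92 + \left(960 + 2\right) = \left(-4\right) \left(- \frac{1}{7}\right) 92 + 962 = \frac{4}{7} \cdot 92 + 962 = \frac{368}{7} + 962 = \frac{7102}{7}$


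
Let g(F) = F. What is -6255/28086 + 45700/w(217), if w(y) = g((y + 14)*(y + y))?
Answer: 3529255/15138354 ≈ 0.23313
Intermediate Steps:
w(y) = 2*y*(14 + y) (w(y) = (y + 14)*(y + y) = (14 + y)*(2*y) = 2*y*(14 + y))
-6255/28086 + 45700/w(217) = -6255/28086 + 45700/((2*217*(14 + 217))) = -6255*1/28086 + 45700/((2*217*231)) = -2085/9362 + 45700/100254 = -2085/9362 + 45700*(1/100254) = -2085/9362 + 22850/50127 = 3529255/15138354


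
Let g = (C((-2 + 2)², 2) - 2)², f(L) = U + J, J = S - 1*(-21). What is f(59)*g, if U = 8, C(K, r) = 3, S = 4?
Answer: 33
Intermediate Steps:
J = 25 (J = 4 - 1*(-21) = 4 + 21 = 25)
f(L) = 33 (f(L) = 8 + 25 = 33)
g = 1 (g = (3 - 2)² = 1² = 1)
f(59)*g = 33*1 = 33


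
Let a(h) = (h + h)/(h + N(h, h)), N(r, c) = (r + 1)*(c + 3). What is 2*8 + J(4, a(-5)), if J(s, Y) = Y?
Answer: 38/3 ≈ 12.667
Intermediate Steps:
N(r, c) = (1 + r)*(3 + c)
a(h) = 2*h/(3 + h² + 5*h) (a(h) = (h + h)/(h + (3 + h + 3*h + h*h)) = (2*h)/(h + (3 + h + 3*h + h²)) = (2*h)/(h + (3 + h² + 4*h)) = (2*h)/(3 + h² + 5*h) = 2*h/(3 + h² + 5*h))
2*8 + J(4, a(-5)) = 2*8 + 2*(-5)/(3 + (-5)² + 5*(-5)) = 16 + 2*(-5)/(3 + 25 - 25) = 16 + 2*(-5)/3 = 16 + 2*(-5)*(⅓) = 16 - 10/3 = 38/3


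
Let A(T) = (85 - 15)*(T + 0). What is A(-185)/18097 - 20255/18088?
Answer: -600794335/327338536 ≈ -1.8354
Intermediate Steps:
A(T) = 70*T
A(-185)/18097 - 20255/18088 = (70*(-185))/18097 - 20255/18088 = -12950*1/18097 - 20255*1/18088 = -12950/18097 - 20255/18088 = -600794335/327338536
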